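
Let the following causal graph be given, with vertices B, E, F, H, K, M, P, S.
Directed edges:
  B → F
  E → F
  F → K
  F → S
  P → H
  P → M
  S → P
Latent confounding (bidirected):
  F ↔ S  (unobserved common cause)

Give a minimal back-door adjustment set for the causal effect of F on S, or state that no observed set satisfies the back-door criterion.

desc(F)\{F}={H,K,M,P,S}; candidates ⊆ {B,E}.
F↔S: latent back-door arc(s) into F.
size 0: {}; under {} F still reaches {B,E,H,M,P,S} ∋ S.
size 1: {B}, {E}; under {B} F still reaches {E,H,M,P,S} ∋ S.
size 2: {B,E}; under {B,E} F still reaches {H,M,P,S} ∋ S.
F↔S cannot be blocked by any observed set — no back-door set.

F→S: no observed back-door set.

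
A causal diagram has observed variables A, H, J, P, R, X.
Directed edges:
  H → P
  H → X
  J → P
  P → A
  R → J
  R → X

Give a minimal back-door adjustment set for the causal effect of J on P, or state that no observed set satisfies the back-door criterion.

desc(J)\{J}={A,P}; candidates ⊆ {H,R,X}.
∅: J⊥P given ∅ in G with J→· removed — back-door holds.

J→P: minimal back-door set ∅.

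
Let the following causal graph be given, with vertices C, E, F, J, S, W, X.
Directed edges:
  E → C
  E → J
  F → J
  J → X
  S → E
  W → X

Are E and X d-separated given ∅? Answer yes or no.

No — E and X are d-connected given ∅.

Bayes-Ball from E | ∅ reaches {C,J,S,X}.
X ∈ reach(E|∅) ⇒ E ⊥̸ X | ∅.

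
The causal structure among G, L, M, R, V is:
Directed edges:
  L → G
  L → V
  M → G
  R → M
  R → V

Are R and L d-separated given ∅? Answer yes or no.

Yes — R ⊥ L | ∅.

Bayes-Ball from R | ∅ reaches {G,M,V}.
L ∉ reach(R|∅) ⇒ R ⊥ L | ∅.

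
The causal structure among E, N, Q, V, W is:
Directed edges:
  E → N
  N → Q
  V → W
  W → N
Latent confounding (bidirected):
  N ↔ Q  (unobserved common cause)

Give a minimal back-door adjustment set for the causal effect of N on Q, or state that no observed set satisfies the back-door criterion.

desc(N)\{N}={Q}; candidates ⊆ {E,V,W}.
N↔Q: latent back-door arc(s) into N.
size 0: {}; under {} N still reaches {E,Q,V,W} ∋ Q.
size 1: {E}, {V}, {W}; under {E} N still reaches {Q,V,W} ∋ Q.
size 2: {E,V}, {E,W}, {V,W}; under {E,V} N still reaches {Q,W} ∋ Q.
N↔Q cannot be blocked by any observed set — no back-door set.

N→Q: no observed back-door set.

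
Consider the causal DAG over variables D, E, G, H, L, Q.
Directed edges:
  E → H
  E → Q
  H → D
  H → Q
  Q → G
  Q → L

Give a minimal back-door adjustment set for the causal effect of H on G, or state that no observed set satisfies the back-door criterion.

H→G: minimal back-door set {E}.

desc(H)\{H}={D,G,L,Q}; candidates ⊆ {E}.
size 0: {}; under {} H still reaches {E,G,L,Q} ∋ G.
{E}: H⊥G given {E} in G with H→· removed — back-door holds.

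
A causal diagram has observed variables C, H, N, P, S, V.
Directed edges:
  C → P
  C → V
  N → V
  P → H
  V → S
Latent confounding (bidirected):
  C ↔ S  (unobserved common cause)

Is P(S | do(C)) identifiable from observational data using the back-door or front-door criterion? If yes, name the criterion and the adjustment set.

P(S|do(C)): frontdoor, adjust for {V}.

desc(C)\{C}={H,P,S,V}; candidates ⊆ {N}.
C↔S: latent back-door arc(s) into C.
size 0: {}; under {} C still reaches {S} ∋ S.
size 1: {N}; under {N} C still reaches {S} ∋ S.
C↔S cannot be blocked by any observed set — no back-door set.
{V}: (i) intercepts every directed C→S path; (ii) no back-door C→{V}; (iii) {C} blocks every back-door {V}→S. Front-door holds.
P(S|do(C)) = Σ_{V} P(V|C) Σ_{C'} P(S|V,C')P(C').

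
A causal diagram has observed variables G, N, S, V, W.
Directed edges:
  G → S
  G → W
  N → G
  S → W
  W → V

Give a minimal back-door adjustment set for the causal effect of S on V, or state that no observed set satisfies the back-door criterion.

desc(S)\{S}={V,W}; candidates ⊆ {G,N}.
size 0: {}; under {} S still reaches {G,N,V,W} ∋ V.
{G}: S⊥V given {G} in G with S→· removed — back-door holds.

S→V: minimal back-door set {G}.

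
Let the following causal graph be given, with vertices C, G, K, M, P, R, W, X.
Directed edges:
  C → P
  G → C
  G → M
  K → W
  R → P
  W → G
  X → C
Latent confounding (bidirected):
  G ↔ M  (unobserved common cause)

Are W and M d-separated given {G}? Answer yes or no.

Bayes-Ball from W | {G} reaches {K,M}.
M ∈ reach(W|{G}) ⇒ W ⊥̸ M | {G}.

No — W and M are d-connected given {G}.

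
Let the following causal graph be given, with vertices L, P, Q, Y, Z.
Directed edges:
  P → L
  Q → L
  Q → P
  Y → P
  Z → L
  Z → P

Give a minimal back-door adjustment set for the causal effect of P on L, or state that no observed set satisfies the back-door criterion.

P→L: minimal back-door set {Q, Z}.

desc(P)\{P}={L}; candidates ⊆ {Q,Y,Z}.
size 0: {}; under {} P still reaches {L,Q,Y,Z} ∋ L.
size 1: {Q}, {Y}, {Z}; under {Q} P still reaches {L,Y,Z} ∋ L.
{Q,Z}: P⊥L given {Q,Z} in G with P→· removed — back-door holds.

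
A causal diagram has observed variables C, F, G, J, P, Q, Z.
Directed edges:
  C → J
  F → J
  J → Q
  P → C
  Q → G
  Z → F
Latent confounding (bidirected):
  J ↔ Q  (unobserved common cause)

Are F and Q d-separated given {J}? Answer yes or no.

Bayes-Ball from F | {J} reaches {C,G,P,Q,Z}.
Q ∈ reach(F|{J}) ⇒ F ⊥̸ Q | {J}.

No — F and Q are d-connected given {J}.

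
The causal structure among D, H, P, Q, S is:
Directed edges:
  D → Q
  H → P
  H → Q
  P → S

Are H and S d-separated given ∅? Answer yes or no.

No — H and S are d-connected given ∅.

Bayes-Ball from H | ∅ reaches {P,Q,S}.
S ∈ reach(H|∅) ⇒ H ⊥̸ S | ∅.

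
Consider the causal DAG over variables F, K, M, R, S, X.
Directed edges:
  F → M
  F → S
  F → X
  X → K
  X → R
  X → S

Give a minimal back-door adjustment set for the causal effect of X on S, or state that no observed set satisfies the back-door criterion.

desc(X)\{X}={K,R,S}; candidates ⊆ {F,M}.
size 0: {}; under {} X still reaches {F,M,S} ∋ S.
{F}: X⊥S given {F} in G with X→· removed — back-door holds.

X→S: minimal back-door set {F}.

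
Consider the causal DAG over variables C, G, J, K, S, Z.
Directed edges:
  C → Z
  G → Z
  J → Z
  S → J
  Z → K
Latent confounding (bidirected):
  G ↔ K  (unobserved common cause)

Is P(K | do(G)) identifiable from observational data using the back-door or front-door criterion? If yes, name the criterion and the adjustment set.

desc(G)\{G}={K,Z}; candidates ⊆ {C,J,S}.
G↔K: latent back-door arc(s) into G.
size 0: {}; under {} G still reaches {K} ∋ K.
size 1: {C}, {J}, {S}; under {C} G still reaches {K} ∋ K.
size 2: {C,J}, {C,S}, {J,S}; under {C,J} G still reaches {K} ∋ K.
G↔K cannot be blocked by any observed set — no back-door set.
{Z}: (i) intercepts every directed G→K path; (ii) no back-door G→{Z}; (iii) {G} blocks every back-door {Z}→K. Front-door holds.
P(K|do(G)) = Σ_{Z} P(Z|G) Σ_{G'} P(K|Z,G')P(G').

P(K|do(G)): frontdoor, adjust for {Z}.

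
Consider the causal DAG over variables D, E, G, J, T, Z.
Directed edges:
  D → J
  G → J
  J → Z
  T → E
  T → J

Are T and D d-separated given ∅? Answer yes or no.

Yes — T ⊥ D | ∅.

Bayes-Ball from T | ∅ reaches {E,J,Z}.
D ∉ reach(T|∅) ⇒ T ⊥ D | ∅.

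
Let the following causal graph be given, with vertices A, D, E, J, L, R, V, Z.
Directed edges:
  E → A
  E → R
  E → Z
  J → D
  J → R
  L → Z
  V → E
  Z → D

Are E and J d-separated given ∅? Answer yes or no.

Yes — E ⊥ J | ∅.

Bayes-Ball from E | ∅ reaches {A,D,R,V,Z}.
J ∉ reach(E|∅) ⇒ E ⊥ J | ∅.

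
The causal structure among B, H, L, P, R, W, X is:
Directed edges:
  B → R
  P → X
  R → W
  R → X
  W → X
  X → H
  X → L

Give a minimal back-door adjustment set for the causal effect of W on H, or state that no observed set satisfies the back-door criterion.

desc(W)\{W}={H,L,X}; candidates ⊆ {B,P,R}.
size 0: {}; under {} W still reaches {B,H,L,R,X} ∋ H.
{R}: W⊥H given {R} in G with W→· removed — back-door holds.

W→H: minimal back-door set {R}.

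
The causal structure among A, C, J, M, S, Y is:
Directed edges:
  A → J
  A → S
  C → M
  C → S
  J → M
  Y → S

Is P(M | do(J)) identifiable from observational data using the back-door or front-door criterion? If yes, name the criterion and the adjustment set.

desc(J)\{J}={M}; candidates ⊆ {A,C,S,Y}.
∅: J⊥M given ∅ in G with J→· removed — back-door holds.
P(M|do(J)) = P(M|J) — no adjustment needed.

P(M|do(J)): backdoor, adjust for ∅.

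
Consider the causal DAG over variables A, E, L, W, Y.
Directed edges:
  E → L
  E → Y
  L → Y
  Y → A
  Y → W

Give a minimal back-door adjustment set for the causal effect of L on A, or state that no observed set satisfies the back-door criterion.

L→A: minimal back-door set {E}.

desc(L)\{L}={A,W,Y}; candidates ⊆ {E}.
size 0: {}; under {} L still reaches {A,E,W,Y} ∋ A.
{E}: L⊥A given {E} in G with L→· removed — back-door holds.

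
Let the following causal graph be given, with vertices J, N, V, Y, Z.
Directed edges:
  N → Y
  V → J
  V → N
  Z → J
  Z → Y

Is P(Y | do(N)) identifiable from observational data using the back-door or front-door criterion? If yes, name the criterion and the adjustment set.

P(Y|do(N)): backdoor, adjust for ∅.

desc(N)\{N}={Y}; candidates ⊆ {J,V,Z}.
∅: N⊥Y given ∅ in G with N→· removed — back-door holds.
P(Y|do(N)) = P(Y|N) — no adjustment needed.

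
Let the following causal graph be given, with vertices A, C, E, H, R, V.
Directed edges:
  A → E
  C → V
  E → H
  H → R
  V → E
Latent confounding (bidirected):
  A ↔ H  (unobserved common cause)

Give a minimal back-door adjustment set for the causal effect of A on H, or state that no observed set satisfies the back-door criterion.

A→H: no observed back-door set.

desc(A)\{A}={E,H,R}; candidates ⊆ {C,V}.
A↔H: latent back-door arc(s) into A.
size 0: {}; under {} A still reaches {H,R} ∋ H.
size 1: {C}, {V}; under {C} A still reaches {H,R} ∋ H.
size 2: {C,V}; under {C,V} A still reaches {H,R} ∋ H.
A↔H cannot be blocked by any observed set — no back-door set.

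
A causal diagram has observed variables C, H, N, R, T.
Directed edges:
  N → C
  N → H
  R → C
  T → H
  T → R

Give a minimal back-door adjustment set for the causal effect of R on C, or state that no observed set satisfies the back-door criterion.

R→C: minimal back-door set ∅.

desc(R)\{R}={C}; candidates ⊆ {H,N,T}.
∅: R⊥C given ∅ in G with R→· removed — back-door holds.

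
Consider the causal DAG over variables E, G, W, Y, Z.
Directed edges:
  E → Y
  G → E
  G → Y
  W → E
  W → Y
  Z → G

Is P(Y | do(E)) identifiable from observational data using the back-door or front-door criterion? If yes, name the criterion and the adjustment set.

desc(E)\{E}={Y}; candidates ⊆ {G,W,Z}.
size 0: {}; under {} E still reaches {G,W,Y,Z} ∋ Y.
size 1: {G}, {W}, {Z}; under {G} E still reaches {W,Y} ∋ Y.
{G,W}: E⊥Y given {G,W} in G with E→· removed — back-door holds.
P(Y|do(E)) = Σ_{G,W} P(Y|E,G,W)·P(G,W).

P(Y|do(E)): backdoor, adjust for {G, W}.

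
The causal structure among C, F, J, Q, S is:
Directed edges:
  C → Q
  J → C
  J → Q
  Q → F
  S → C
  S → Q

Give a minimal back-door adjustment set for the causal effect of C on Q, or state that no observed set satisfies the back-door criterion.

desc(C)\{C}={F,Q}; candidates ⊆ {J,S}.
size 0: {}; under {} C still reaches {F,J,Q,S} ∋ Q.
size 1: {J}, {S}; under {J} C still reaches {F,Q,S} ∋ Q.
{J,S}: C⊥Q given {J,S} in G with C→· removed — back-door holds.

C→Q: minimal back-door set {J, S}.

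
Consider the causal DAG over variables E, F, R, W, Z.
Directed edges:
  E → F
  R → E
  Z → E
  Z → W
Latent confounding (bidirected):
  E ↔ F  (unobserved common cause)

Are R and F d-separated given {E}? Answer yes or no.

Bayes-Ball from R | {E} reaches {F,W,Z}.
F ∈ reach(R|{E}) ⇒ R ⊥̸ F | {E}.

No — R and F are d-connected given {E}.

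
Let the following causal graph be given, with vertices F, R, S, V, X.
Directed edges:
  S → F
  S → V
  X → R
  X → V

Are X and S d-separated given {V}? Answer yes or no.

Bayes-Ball from X | {V} reaches {F,R,S}.
S ∈ reach(X|{V}) ⇒ X ⊥̸ S | {V}.

No — X and S are d-connected given {V}.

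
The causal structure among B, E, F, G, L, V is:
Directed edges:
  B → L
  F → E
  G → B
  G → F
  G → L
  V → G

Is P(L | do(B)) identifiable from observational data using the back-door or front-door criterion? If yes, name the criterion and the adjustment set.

P(L|do(B)): backdoor, adjust for {G}.

desc(B)\{B}={L}; candidates ⊆ {E,F,G,V}.
size 0: {}; under {} B still reaches {E,F,G,L,V} ∋ L.
{G}: B⊥L given {G} in G with B→· removed — back-door holds.
P(L|do(B)) = Σ_{G} P(L|B,G)·P(G).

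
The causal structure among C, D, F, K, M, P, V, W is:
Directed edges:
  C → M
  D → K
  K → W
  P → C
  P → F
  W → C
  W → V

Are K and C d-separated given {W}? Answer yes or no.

Yes — K ⊥ C | {W}.

Bayes-Ball from K | {W} reaches {D}.
C ∉ reach(K|{W}) ⇒ K ⊥ C | {W}.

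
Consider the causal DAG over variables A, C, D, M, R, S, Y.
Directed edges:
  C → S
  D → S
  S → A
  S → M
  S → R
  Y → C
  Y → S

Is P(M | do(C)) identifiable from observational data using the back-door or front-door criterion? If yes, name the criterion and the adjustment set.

P(M|do(C)): backdoor, adjust for {Y}.

desc(C)\{C}={A,M,R,S}; candidates ⊆ {D,Y}.
size 0: {}; under {} C still reaches {A,M,R,S,Y} ∋ M.
{Y}: C⊥M given {Y} in G with C→· removed — back-door holds.
P(M|do(C)) = Σ_{Y} P(M|C,Y)·P(Y).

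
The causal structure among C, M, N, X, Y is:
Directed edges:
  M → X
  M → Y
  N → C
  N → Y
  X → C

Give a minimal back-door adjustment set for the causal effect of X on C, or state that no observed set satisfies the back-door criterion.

X→C: minimal back-door set ∅.

desc(X)\{X}={C}; candidates ⊆ {M,N,Y}.
∅: X⊥C given ∅ in G with X→· removed — back-door holds.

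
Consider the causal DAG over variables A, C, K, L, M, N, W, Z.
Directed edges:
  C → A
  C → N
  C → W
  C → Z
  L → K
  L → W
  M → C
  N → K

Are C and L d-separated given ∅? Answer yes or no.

Yes — C ⊥ L | ∅.

Bayes-Ball from C | ∅ reaches {A,K,M,N,W,Z}.
L ∉ reach(C|∅) ⇒ C ⊥ L | ∅.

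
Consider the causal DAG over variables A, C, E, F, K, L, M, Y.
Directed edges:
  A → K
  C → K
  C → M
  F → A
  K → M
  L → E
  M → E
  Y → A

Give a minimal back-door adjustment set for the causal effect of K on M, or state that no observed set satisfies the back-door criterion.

K→M: minimal back-door set {C}.

desc(K)\{K}={E,M}; candidates ⊆ {A,C,F,L,Y}.
size 0: {}; under {} K still reaches {A,C,E,F,M,Y} ∋ M.
{C}: K⊥M given {C} in G with K→· removed — back-door holds.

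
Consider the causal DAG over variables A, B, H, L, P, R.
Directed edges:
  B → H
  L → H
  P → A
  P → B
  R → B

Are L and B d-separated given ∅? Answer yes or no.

Yes — L ⊥ B | ∅.

Bayes-Ball from L | ∅ reaches {H}.
B ∉ reach(L|∅) ⇒ L ⊥ B | ∅.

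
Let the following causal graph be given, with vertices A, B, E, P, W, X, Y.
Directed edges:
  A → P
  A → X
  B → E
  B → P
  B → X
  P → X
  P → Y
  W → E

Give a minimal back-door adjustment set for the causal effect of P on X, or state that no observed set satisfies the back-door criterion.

desc(P)\{P}={X,Y}; candidates ⊆ {A,B,E,W}.
size 0: {}; under {} P still reaches {A,B,E,X} ∋ X.
size 1: {A}, {B}, {E} …(+1); under {A} P still reaches {B,E,X} ∋ X.
{A,B}: P⊥X given {A,B} in G with P→· removed — back-door holds.

P→X: minimal back-door set {A, B}.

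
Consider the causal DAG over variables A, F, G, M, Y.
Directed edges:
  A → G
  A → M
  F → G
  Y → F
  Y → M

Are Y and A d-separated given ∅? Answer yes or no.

Bayes-Ball from Y | ∅ reaches {F,G,M}.
A ∉ reach(Y|∅) ⇒ Y ⊥ A | ∅.

Yes — Y ⊥ A | ∅.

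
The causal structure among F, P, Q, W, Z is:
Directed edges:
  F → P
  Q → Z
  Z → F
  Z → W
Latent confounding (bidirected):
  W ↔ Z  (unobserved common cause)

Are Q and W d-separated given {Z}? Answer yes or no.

No — Q and W are d-connected given {Z}.

Bayes-Ball from Q | {Z} reaches {W}.
W ∈ reach(Q|{Z}) ⇒ Q ⊥̸ W | {Z}.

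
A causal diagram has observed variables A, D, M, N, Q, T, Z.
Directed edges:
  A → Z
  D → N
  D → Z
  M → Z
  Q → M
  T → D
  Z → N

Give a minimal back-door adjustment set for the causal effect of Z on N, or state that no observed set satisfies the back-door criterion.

desc(Z)\{Z}={N}; candidates ⊆ {A,D,M,Q,T}.
size 0: {}; under {} Z still reaches {A,D,M,N,Q,T} ∋ N.
{D}: Z⊥N given {D} in G with Z→· removed — back-door holds.

Z→N: minimal back-door set {D}.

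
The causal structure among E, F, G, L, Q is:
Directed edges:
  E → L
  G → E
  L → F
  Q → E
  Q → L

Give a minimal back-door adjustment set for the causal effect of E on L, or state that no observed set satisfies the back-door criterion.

desc(E)\{E}={F,L}; candidates ⊆ {G,Q}.
size 0: {}; under {} E still reaches {F,G,L,Q} ∋ L.
{Q}: E⊥L given {Q} in G with E→· removed — back-door holds.

E→L: minimal back-door set {Q}.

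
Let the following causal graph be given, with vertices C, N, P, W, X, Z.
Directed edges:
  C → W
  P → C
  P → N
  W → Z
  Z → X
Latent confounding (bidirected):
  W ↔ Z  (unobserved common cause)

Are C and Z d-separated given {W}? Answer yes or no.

No — C and Z are d-connected given {W}.

Bayes-Ball from C | {W} reaches {N,P,X,Z}.
Z ∈ reach(C|{W}) ⇒ C ⊥̸ Z | {W}.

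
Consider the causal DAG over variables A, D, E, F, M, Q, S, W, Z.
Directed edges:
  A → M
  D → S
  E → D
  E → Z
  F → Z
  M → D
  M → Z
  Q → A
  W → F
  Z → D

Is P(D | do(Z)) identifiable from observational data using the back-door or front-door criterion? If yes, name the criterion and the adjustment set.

desc(Z)\{Z}={D,S}; candidates ⊆ {A,E,F,M,Q,W}.
size 0: {}; under {} Z still reaches {A,D,E,F,M,Q,S,W} ∋ D.
size 1: {A}, {E}, {F} …(+3); under {A} Z still reaches {D,E,F,M,S,W} ∋ D.
{E,M}: Z⊥D given {E,M} in G with Z→· removed — back-door holds.
P(D|do(Z)) = Σ_{E,M} P(D|Z,E,M)·P(E,M).

P(D|do(Z)): backdoor, adjust for {E, M}.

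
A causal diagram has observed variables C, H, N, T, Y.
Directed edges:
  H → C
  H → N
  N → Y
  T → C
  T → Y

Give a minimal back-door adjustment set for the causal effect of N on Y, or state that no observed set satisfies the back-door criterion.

desc(N)\{N}={Y}; candidates ⊆ {C,H,T}.
∅: N⊥Y given ∅ in G with N→· removed — back-door holds.

N→Y: minimal back-door set ∅.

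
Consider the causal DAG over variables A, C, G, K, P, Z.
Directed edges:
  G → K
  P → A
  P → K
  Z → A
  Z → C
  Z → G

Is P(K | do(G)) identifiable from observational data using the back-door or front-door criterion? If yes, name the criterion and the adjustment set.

desc(G)\{G}={K}; candidates ⊆ {A,C,P,Z}.
∅: G⊥K given ∅ in G with G→· removed — back-door holds.
P(K|do(G)) = P(K|G) — no adjustment needed.

P(K|do(G)): backdoor, adjust for ∅.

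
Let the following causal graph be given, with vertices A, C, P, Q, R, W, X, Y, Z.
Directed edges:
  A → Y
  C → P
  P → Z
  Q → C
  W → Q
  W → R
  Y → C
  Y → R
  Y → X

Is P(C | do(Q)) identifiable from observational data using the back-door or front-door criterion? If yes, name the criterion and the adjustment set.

desc(Q)\{Q}={C,P,Z}; candidates ⊆ {A,R,W,X,Y}.
∅: Q⊥C given ∅ in G with Q→· removed — back-door holds.
P(C|do(Q)) = P(C|Q) — no adjustment needed.

P(C|do(Q)): backdoor, adjust for ∅.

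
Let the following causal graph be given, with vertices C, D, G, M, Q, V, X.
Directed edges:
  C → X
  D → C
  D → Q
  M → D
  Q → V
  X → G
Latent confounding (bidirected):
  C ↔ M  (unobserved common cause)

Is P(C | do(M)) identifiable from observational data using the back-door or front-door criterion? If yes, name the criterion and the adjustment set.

P(C|do(M)): frontdoor, adjust for {D}.

desc(M)\{M}={C,D,G,Q,V,X}; candidates ⊆ {—}.
M↔C: latent back-door arc(s) into M.
size 0: {}; under {} M still reaches {C,G,X} ∋ C.
M↔C cannot be blocked by any observed set — no back-door set.
{D}: (i) intercepts every directed M→C path; (ii) no back-door M→{D}; (iii) {M} blocks every back-door {D}→C. Front-door holds.
P(C|do(M)) = Σ_{D} P(D|M) Σ_{M'} P(C|D,M')P(M').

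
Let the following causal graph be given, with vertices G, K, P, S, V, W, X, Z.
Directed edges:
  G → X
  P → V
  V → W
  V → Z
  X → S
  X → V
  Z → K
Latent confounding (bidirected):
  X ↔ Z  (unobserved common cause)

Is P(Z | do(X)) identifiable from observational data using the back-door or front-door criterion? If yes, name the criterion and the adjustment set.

P(Z|do(X)): frontdoor, adjust for {V}.

desc(X)\{X}={K,S,V,W,Z}; candidates ⊆ {G,P}.
X↔Z: latent back-door arc(s) into X.
size 0: {}; under {} X still reaches {G,K,Z} ∋ Z.
size 1: {G}, {P}; under {G} X still reaches {K,Z} ∋ Z.
size 2: {G,P}; under {G,P} X still reaches {K,Z} ∋ Z.
X↔Z cannot be blocked by any observed set — no back-door set.
{V}: (i) intercepts every directed X→Z path; (ii) no back-door X→{V}; (iii) {X} blocks every back-door {V}→Z. Front-door holds.
P(Z|do(X)) = Σ_{V} P(V|X) Σ_{X'} P(Z|V,X')P(X').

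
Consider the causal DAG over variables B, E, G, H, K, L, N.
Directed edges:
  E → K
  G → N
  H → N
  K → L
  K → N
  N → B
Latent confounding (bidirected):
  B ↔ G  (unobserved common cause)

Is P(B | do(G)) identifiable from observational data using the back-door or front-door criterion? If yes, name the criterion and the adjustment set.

P(B|do(G)): frontdoor, adjust for {N}.

desc(G)\{G}={B,N}; candidates ⊆ {E,H,K,L}.
G↔B: latent back-door arc(s) into G.
size 0: {}; under {} G still reaches {B} ∋ B.
size 1: {E}, {H}, {K} …(+1); under {E} G still reaches {B} ∋ B.
size 2: {E,H}, {E,K}, {E,L} …(+3); under {E,H} G still reaches {B} ∋ B.
G↔B cannot be blocked by any observed set — no back-door set.
{N}: (i) intercepts every directed G→B path; (ii) no back-door G→{N}; (iii) {G} blocks every back-door {N}→B. Front-door holds.
P(B|do(G)) = Σ_{N} P(N|G) Σ_{G'} P(B|N,G')P(G').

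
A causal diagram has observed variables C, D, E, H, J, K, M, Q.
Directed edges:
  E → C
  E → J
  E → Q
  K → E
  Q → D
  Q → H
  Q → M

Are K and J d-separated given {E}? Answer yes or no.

Bayes-Ball from K | {E} reaches ∅.
J ∉ reach(K|{E}) ⇒ K ⊥ J | {E}.

Yes — K ⊥ J | {E}.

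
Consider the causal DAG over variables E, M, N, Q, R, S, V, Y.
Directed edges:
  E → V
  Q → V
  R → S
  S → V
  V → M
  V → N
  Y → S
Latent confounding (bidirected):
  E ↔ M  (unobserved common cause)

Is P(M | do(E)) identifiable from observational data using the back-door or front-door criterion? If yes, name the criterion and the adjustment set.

desc(E)\{E}={M,N,V}; candidates ⊆ {Q,R,S,Y}.
E↔M: latent back-door arc(s) into E.
size 0: {}; under {} E still reaches {M} ∋ M.
size 1: {Q}, {R}, {S} …(+1); under {Q} E still reaches {M} ∋ M.
size 2: {Q,R}, {Q,S}, {Q,Y} …(+3); under {Q,R} E still reaches {M} ∋ M.
E↔M cannot be blocked by any observed set — no back-door set.
{V}: (i) intercepts every directed E→M path; (ii) no back-door E→{V}; (iii) {E} blocks every back-door {V}→M. Front-door holds.
P(M|do(E)) = Σ_{V} P(V|E) Σ_{E'} P(M|V,E')P(E').

P(M|do(E)): frontdoor, adjust for {V}.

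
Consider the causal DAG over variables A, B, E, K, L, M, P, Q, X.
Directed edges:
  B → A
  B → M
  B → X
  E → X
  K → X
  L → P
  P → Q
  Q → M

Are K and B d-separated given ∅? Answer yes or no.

Bayes-Ball from K | ∅ reaches {X}.
B ∉ reach(K|∅) ⇒ K ⊥ B | ∅.

Yes — K ⊥ B | ∅.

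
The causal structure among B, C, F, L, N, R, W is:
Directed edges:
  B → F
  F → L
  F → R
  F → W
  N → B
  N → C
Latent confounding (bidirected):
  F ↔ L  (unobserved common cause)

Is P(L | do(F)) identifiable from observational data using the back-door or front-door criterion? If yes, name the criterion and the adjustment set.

P(L|do(F)): not identifiable (no BD/FD set).

desc(F)\{F}={L,R,W}; candidates ⊆ {B,C,N}.
F↔L: latent back-door arc(s) into F.
size 0: {}; under {} F still reaches {B,C,L,N} ∋ L.
size 1: {B}, {C}, {N}; under {B} F still reaches {L} ∋ L.
size 2: {B,C}, {B,N}, {C,N}; under {B,C} F still reaches {L} ∋ L.
F↔L cannot be blocked by any observed set — no back-door set.
No mediator lies on a directed F→…→L path.
Neither criterion identifies P(L|do(F)) in this graph.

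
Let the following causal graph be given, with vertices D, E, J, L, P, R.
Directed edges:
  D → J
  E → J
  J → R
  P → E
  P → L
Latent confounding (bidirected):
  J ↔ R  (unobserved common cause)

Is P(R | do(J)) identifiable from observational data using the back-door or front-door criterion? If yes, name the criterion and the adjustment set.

desc(J)\{J}={R}; candidates ⊆ {D,E,L,P}.
J↔R: latent back-door arc(s) into J.
size 0: {}; under {} J still reaches {D,E,L,P,R} ∋ R.
size 1: {D}, {E}, {L} …(+1); under {D} J still reaches {E,L,P,R} ∋ R.
size 2: {D,E}, {D,L}, {D,P} …(+3); under {D,E} J still reaches {R} ∋ R.
J↔R cannot be blocked by any observed set — no back-door set.
No mediator lies on a directed J→…→R path.
Neither criterion identifies P(R|do(J)) in this graph.

P(R|do(J)): not identifiable (no BD/FD set).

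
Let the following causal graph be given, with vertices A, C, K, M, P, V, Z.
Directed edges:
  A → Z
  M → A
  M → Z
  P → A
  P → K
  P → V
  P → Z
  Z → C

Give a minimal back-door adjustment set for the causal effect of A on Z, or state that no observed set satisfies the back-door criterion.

A→Z: minimal back-door set {M, P}.

desc(A)\{A}={C,Z}; candidates ⊆ {K,M,P,V}.
size 0: {}; under {} A still reaches {C,K,M,P,V,Z} ∋ Z.
size 1: {K}, {M}, {P} …(+1); under {K} A still reaches {C,M,P,V,Z} ∋ Z.
{M,P}: A⊥Z given {M,P} in G with A→· removed — back-door holds.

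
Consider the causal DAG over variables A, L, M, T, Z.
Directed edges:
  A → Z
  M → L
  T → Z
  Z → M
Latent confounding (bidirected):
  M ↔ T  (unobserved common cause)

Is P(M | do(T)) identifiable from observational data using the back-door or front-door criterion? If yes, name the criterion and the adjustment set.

desc(T)\{T}={L,M,Z}; candidates ⊆ {A}.
T↔M: latent back-door arc(s) into T.
size 0: {}; under {} T still reaches {L,M} ∋ M.
size 1: {A}; under {A} T still reaches {L,M} ∋ M.
T↔M cannot be blocked by any observed set — no back-door set.
{Z}: (i) intercepts every directed T→M path; (ii) no back-door T→{Z}; (iii) {T} blocks every back-door {Z}→M. Front-door holds.
P(M|do(T)) = Σ_{Z} P(Z|T) Σ_{T'} P(M|Z,T')P(T').

P(M|do(T)): frontdoor, adjust for {Z}.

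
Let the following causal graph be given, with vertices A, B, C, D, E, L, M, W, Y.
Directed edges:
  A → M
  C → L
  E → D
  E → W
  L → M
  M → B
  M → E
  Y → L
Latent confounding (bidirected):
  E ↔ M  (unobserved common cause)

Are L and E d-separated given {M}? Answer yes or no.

Bayes-Ball from L | {M} reaches {A,C,D,E,W,Y}.
E ∈ reach(L|{M}) ⇒ L ⊥̸ E | {M}.

No — L and E are d-connected given {M}.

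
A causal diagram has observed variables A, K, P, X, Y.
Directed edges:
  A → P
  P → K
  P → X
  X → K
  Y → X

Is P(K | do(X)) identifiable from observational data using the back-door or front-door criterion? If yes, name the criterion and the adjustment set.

desc(X)\{X}={K}; candidates ⊆ {A,P,Y}.
size 0: {}; under {} X still reaches {A,K,P,Y} ∋ K.
{P}: X⊥K given {P} in G with X→· removed — back-door holds.
P(K|do(X)) = Σ_{P} P(K|X,P)·P(P).

P(K|do(X)): backdoor, adjust for {P}.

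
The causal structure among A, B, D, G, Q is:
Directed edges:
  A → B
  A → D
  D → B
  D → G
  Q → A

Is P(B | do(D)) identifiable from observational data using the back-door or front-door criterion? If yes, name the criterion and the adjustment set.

desc(D)\{D}={B,G}; candidates ⊆ {A,Q}.
size 0: {}; under {} D still reaches {A,B,Q} ∋ B.
{A}: D⊥B given {A} in G with D→· removed — back-door holds.
P(B|do(D)) = Σ_{A} P(B|D,A)·P(A).

P(B|do(D)): backdoor, adjust for {A}.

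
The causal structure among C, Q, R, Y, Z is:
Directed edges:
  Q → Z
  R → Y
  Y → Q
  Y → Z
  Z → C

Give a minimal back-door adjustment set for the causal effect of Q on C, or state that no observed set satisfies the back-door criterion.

desc(Q)\{Q}={C,Z}; candidates ⊆ {R,Y}.
size 0: {}; under {} Q still reaches {C,R,Y,Z} ∋ C.
{Y}: Q⊥C given {Y} in G with Q→· removed — back-door holds.

Q→C: minimal back-door set {Y}.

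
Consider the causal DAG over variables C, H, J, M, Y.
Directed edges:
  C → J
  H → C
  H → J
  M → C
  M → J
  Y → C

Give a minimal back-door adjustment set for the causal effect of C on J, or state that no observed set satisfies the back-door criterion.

C→J: minimal back-door set {H, M}.

desc(C)\{C}={J}; candidates ⊆ {H,M,Y}.
size 0: {}; under {} C still reaches {H,J,M,Y} ∋ J.
size 1: {H}, {M}, {Y}; under {H} C still reaches {J,M,Y} ∋ J.
{H,M}: C⊥J given {H,M} in G with C→· removed — back-door holds.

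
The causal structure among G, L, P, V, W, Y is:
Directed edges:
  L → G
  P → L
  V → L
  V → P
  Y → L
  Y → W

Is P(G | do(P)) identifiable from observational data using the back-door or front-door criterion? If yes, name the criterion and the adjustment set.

desc(P)\{P}={G,L}; candidates ⊆ {V,W,Y}.
size 0: {}; under {} P still reaches {G,L,V} ∋ G.
{V}: P⊥G given {V} in G with P→· removed — back-door holds.
P(G|do(P)) = Σ_{V} P(G|P,V)·P(V).

P(G|do(P)): backdoor, adjust for {V}.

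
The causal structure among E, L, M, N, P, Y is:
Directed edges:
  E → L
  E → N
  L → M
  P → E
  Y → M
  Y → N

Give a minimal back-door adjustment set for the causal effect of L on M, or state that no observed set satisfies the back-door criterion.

L→M: minimal back-door set ∅.

desc(L)\{L}={M}; candidates ⊆ {E,N,P,Y}.
∅: L⊥M given ∅ in G with L→· removed — back-door holds.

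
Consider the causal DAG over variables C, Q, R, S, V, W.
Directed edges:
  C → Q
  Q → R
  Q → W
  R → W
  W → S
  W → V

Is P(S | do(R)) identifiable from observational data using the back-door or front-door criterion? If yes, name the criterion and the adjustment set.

P(S|do(R)): backdoor, adjust for {Q}.

desc(R)\{R}={S,V,W}; candidates ⊆ {C,Q}.
size 0: {}; under {} R still reaches {C,Q,S,V,W} ∋ S.
{Q}: R⊥S given {Q} in G with R→· removed — back-door holds.
P(S|do(R)) = Σ_{Q} P(S|R,Q)·P(Q).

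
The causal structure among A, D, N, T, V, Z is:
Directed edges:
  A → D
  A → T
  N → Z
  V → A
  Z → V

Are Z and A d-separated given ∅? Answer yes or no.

Bayes-Ball from Z | ∅ reaches {A,D,N,T,V}.
A ∈ reach(Z|∅) ⇒ Z ⊥̸ A | ∅.

No — Z and A are d-connected given ∅.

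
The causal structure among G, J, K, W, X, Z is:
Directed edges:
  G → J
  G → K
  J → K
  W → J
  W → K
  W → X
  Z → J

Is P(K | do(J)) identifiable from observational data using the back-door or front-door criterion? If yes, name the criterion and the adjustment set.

desc(J)\{J}={K}; candidates ⊆ {G,W,X,Z}.
size 0: {}; under {} J still reaches {G,K,W,X,Z} ∋ K.
size 1: {G}, {W}, {X} …(+1); under {G} J still reaches {K,W,X,Z} ∋ K.
{G,W}: J⊥K given {G,W} in G with J→· removed — back-door holds.
P(K|do(J)) = Σ_{G,W} P(K|J,G,W)·P(G,W).

P(K|do(J)): backdoor, adjust for {G, W}.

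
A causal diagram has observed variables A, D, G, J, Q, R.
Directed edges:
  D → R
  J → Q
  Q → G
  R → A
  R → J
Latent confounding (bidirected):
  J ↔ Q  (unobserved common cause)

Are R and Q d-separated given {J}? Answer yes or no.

No — R and Q are d-connected given {J}.

Bayes-Ball from R | {J} reaches {A,D,G,Q}.
Q ∈ reach(R|{J}) ⇒ R ⊥̸ Q | {J}.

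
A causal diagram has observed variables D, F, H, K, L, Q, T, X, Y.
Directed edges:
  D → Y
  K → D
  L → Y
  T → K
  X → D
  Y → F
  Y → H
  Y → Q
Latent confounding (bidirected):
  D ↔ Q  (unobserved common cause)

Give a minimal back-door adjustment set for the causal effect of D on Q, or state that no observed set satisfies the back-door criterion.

desc(D)\{D}={F,H,Q,Y}; candidates ⊆ {K,L,T,X}.
D↔Q: latent back-door arc(s) into D.
size 0: {}; under {} D still reaches {K,Q,T,X} ∋ Q.
size 1: {K}, {L}, {T} …(+1); under {K} D still reaches {Q,X} ∋ Q.
size 2: {K,L}, {K,T}, {K,X} …(+3); under {K,L} D still reaches {Q,X} ∋ Q.
D↔Q cannot be blocked by any observed set — no back-door set.

D→Q: no observed back-door set.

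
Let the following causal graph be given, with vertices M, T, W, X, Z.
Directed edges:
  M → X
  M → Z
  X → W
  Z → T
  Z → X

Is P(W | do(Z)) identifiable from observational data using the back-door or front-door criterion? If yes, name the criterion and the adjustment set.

desc(Z)\{Z}={T,W,X}; candidates ⊆ {M}.
size 0: {}; under {} Z still reaches {M,W,X} ∋ W.
{M}: Z⊥W given {M} in G with Z→· removed — back-door holds.
P(W|do(Z)) = Σ_{M} P(W|Z,M)·P(M).

P(W|do(Z)): backdoor, adjust for {M}.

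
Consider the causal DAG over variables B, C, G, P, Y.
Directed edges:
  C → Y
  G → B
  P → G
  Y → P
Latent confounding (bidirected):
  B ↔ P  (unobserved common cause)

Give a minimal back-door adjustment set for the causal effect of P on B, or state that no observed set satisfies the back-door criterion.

P→B: no observed back-door set.

desc(P)\{P}={B,G}; candidates ⊆ {C,Y}.
P↔B: latent back-door arc(s) into P.
size 0: {}; under {} P still reaches {B,C,Y} ∋ B.
size 1: {C}, {Y}; under {C} P still reaches {B,Y} ∋ B.
size 2: {C,Y}; under {C,Y} P still reaches {B} ∋ B.
P↔B cannot be blocked by any observed set — no back-door set.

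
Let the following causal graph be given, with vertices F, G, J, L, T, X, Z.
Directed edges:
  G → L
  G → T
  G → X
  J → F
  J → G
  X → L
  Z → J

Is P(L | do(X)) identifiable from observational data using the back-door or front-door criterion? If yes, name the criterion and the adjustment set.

P(L|do(X)): backdoor, adjust for {G}.

desc(X)\{X}={L}; candidates ⊆ {F,G,J,T,Z}.
size 0: {}; under {} X still reaches {F,G,J,L,T,Z} ∋ L.
{G}: X⊥L given {G} in G with X→· removed — back-door holds.
P(L|do(X)) = Σ_{G} P(L|X,G)·P(G).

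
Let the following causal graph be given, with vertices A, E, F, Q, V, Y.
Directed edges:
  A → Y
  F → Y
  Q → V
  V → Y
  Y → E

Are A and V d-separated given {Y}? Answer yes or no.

Bayes-Ball from A | {Y} reaches {F,Q,V}.
V ∈ reach(A|{Y}) ⇒ A ⊥̸ V | {Y}.

No — A and V are d-connected given {Y}.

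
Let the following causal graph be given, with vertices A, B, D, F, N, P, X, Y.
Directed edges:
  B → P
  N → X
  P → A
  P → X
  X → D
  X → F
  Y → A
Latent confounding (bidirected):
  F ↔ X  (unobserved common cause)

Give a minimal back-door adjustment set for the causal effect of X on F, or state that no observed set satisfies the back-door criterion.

X→F: no observed back-door set.

desc(X)\{X}={D,F}; candidates ⊆ {A,B,N,P,Y}.
X↔F: latent back-door arc(s) into X.
size 0: {}; under {} X still reaches {A,B,F,N,P} ∋ F.
size 1: {A}, {B}, {N} …(+2); under {A} X still reaches {B,F,N,P,Y} ∋ F.
size 2: {A,B}, {A,N}, {A,P} …(+7); under {A,B} X still reaches {F,N,P,Y} ∋ F.
X↔F cannot be blocked by any observed set — no back-door set.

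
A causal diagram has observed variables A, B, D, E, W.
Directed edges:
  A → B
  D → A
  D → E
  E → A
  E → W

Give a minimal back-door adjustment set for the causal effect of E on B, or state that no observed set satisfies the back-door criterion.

desc(E)\{E}={A,B,W}; candidates ⊆ {D}.
size 0: {}; under {} E still reaches {A,B,D} ∋ B.
{D}: E⊥B given {D} in G with E→· removed — back-door holds.

E→B: minimal back-door set {D}.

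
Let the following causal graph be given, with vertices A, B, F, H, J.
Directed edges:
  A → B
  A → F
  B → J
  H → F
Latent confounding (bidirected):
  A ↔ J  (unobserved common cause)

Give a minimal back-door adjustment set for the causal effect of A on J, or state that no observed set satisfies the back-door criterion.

A→J: no observed back-door set.

desc(A)\{A}={B,F,J}; candidates ⊆ {H}.
A↔J: latent back-door arc(s) into A.
size 0: {}; under {} A still reaches {J} ∋ J.
size 1: {H}; under {H} A still reaches {J} ∋ J.
A↔J cannot be blocked by any observed set — no back-door set.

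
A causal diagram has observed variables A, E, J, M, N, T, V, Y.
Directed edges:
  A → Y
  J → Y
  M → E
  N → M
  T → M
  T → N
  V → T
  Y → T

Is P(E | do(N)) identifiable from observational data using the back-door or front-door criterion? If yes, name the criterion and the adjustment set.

desc(N)\{N}={E,M}; candidates ⊆ {A,J,T,V,Y}.
size 0: {}; under {} N still reaches {A,E,J,M,T,V,Y} ∋ E.
{T}: N⊥E given {T} in G with N→· removed — back-door holds.
P(E|do(N)) = Σ_{T} P(E|N,T)·P(T).

P(E|do(N)): backdoor, adjust for {T}.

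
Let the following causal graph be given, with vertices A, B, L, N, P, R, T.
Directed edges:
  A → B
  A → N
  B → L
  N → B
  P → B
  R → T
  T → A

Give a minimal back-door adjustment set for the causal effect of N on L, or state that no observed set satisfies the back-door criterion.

N→L: minimal back-door set {A}.

desc(N)\{N}={B,L}; candidates ⊆ {A,P,R,T}.
size 0: {}; under {} N still reaches {A,B,L,R,T} ∋ L.
{A}: N⊥L given {A} in G with N→· removed — back-door holds.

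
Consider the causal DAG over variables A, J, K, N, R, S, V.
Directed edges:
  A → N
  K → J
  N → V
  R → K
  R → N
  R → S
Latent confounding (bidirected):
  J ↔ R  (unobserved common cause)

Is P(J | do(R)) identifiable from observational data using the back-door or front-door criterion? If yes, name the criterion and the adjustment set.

P(J|do(R)): frontdoor, adjust for {K}.

desc(R)\{R}={J,K,N,S,V}; candidates ⊆ {A}.
R↔J: latent back-door arc(s) into R.
size 0: {}; under {} R still reaches {J} ∋ J.
size 1: {A}; under {A} R still reaches {J} ∋ J.
R↔J cannot be blocked by any observed set — no back-door set.
{K}: (i) intercepts every directed R→J path; (ii) no back-door R→{K}; (iii) {R} blocks every back-door {K}→J. Front-door holds.
P(J|do(R)) = Σ_{K} P(K|R) Σ_{R'} P(J|K,R')P(R').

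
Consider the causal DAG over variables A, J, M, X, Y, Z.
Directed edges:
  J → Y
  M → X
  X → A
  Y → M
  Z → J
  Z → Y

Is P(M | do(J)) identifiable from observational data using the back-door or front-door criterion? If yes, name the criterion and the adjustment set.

desc(J)\{J}={A,M,X,Y}; candidates ⊆ {Z}.
size 0: {}; under {} J still reaches {A,M,X,Y,Z} ∋ M.
{Z}: J⊥M given {Z} in G with J→· removed — back-door holds.
P(M|do(J)) = Σ_{Z} P(M|J,Z)·P(Z).

P(M|do(J)): backdoor, adjust for {Z}.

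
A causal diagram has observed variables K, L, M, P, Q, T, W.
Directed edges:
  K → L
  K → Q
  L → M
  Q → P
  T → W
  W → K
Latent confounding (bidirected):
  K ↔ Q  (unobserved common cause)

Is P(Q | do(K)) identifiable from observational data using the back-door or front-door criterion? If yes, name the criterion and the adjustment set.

desc(K)\{K}={L,M,P,Q}; candidates ⊆ {T,W}.
K↔Q: latent back-door arc(s) into K.
size 0: {}; under {} K still reaches {P,Q,T,W} ∋ Q.
size 1: {T}, {W}; under {T} K still reaches {P,Q,W} ∋ Q.
size 2: {T,W}; under {T,W} K still reaches {P,Q} ∋ Q.
K↔Q cannot be blocked by any observed set — no back-door set.
No mediator lies on a directed K→…→Q path.
Neither criterion identifies P(Q|do(K)) in this graph.

P(Q|do(K)): not identifiable (no BD/FD set).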